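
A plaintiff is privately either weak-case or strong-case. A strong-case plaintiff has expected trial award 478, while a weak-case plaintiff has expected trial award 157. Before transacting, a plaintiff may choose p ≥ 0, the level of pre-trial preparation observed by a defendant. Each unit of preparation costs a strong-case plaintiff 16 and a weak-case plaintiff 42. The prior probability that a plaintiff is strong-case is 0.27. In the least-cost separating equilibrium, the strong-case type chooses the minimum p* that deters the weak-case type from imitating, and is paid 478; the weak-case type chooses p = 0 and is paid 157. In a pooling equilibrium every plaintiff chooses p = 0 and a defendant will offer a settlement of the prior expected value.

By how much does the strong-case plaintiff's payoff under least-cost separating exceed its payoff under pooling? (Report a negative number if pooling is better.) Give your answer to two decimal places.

112.04

Least-cost separating signal: p* solves 157 = 478 − 42·p*, so p* = (478 − 157)/42 ≈ 7.6429.
Strong-case type's separating payoff: 478 − 16 × p* = 478 − 16 × (478 − 157)/42 = 478 − 5136/42 ≈ 355.7143.
Pooling payoff: 0.27 × 478 + 0.73 × 157 = 243.67.
Difference: 355.7143 − 243.67 = 112.0443, i.e. 112.04 to two decimal places.
The strong-case type prefers to separate.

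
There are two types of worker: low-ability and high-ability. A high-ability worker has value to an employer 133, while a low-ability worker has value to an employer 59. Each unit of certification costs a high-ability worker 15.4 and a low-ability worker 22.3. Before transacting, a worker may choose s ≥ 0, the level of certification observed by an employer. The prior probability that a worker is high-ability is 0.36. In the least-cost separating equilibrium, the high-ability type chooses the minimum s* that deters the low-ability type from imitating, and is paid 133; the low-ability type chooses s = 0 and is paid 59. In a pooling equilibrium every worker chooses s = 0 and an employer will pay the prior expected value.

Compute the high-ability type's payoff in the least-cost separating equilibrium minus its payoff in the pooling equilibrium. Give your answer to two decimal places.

-3.74

Least-cost separating signal: s* solves 59 = 133 − 22.3·s*, so s* = (133 − 59)/22.3 ≈ 3.3184.
High-ability type's separating payoff: 133 − 15.4 × s* = 133 − 15.4 × (133 − 59)/22.3 = 133 − 1139.6/22.3 ≈ 81.8969.
Pooling payoff: 0.36 × 133 + 0.64 × 59 = 85.64.
Difference: 81.8969 − 85.64 = -3.7431, i.e. -3.74 to two decimal places.
The high-ability type would prefer the pooling outcome.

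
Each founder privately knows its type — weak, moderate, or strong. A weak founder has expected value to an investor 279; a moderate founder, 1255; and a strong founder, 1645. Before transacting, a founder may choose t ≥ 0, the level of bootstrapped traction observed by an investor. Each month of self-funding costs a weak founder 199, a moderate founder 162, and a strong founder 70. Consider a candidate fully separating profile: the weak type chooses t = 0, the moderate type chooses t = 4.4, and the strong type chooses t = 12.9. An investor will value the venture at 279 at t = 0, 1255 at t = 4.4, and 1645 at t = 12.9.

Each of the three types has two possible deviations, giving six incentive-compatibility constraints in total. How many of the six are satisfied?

4

Weak (own payoff 279): to t=4.4 gives 1255 − 199×4.4 = 379.4 → profitable ✗; to t=12.9 gives 1645 − 199×12.9 = -922.1 → no gain ✓.
Moderate (own payoff 1255 − 162×4.4 = 542.2): to t=0 gives 279 → no gain ✓; to t=12.9 gives 1645 − 162×12.9 = -444.8 → no gain ✓.
Strong (own payoff 1645 − 70×12.9 = 742): to t=0 gives 279 → no gain ✓; to t=4.4 gives 1255 − 70×4.4 = 947 → profitable ✗.
4 of the 6 constraints hold; not an equilibrium.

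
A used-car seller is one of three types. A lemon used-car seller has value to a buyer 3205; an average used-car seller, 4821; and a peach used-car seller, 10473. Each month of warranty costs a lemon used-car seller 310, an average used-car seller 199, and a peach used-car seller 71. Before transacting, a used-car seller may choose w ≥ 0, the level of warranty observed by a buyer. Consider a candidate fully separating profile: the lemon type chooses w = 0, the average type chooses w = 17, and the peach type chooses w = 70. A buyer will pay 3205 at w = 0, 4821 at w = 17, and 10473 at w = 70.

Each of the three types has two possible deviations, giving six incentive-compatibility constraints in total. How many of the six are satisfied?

5

Average (own payoff 4821 − 199×17 = 1438): to w=0 gives 3205 → profitable ✗; to w=70 gives 10473 − 199×70 = -3457 → no gain ✓.
Peach (own payoff 10473 − 71×70 = 5503): to w=0 gives 3205 → no gain ✓; to w=17 gives 4821 − 71×17 = 3614 → no gain ✓.
Lemon (own payoff 3205): to w=17 gives 4821 − 310×17 = -449 → no gain ✓; to w=70 gives 10473 − 310×70 = -11227 → no gain ✓.
5 of the 6 constraints hold; not an equilibrium.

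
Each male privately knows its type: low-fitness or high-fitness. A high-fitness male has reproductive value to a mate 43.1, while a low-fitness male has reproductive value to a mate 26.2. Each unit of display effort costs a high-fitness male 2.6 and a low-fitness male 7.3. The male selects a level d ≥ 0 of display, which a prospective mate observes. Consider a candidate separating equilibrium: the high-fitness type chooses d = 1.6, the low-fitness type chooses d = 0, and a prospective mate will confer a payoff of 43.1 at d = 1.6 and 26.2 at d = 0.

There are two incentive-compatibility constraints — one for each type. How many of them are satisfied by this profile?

High-fitness type: signal → 43.1 − 2.6 × 1.6 = 38.94; deviate to 0 → 26.2. IC holds (38.94 ≥ 26.2).
Low-fitness type: stay at 0 → 26.2; mimic → 43.1 − 7.3 × 1.6 = 31.42. IC fails (26.2 < 31.42).
1 of 2 constraints hold, so this profile is not an equilibrium.

1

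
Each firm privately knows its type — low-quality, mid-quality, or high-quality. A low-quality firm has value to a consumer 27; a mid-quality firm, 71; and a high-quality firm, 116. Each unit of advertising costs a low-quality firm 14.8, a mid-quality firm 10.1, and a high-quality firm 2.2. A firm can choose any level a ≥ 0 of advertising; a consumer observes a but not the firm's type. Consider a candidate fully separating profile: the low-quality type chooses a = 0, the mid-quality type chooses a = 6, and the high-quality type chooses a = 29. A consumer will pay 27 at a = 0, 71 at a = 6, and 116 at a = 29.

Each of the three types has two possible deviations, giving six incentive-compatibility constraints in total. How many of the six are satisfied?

4

High-quality (own payoff 116 − 2.2×29 = 52.2): to a=0 gives 27 → no gain ✓; to a=6 gives 71 − 2.2×6 = 57.8 → profitable ✗.
Low-quality (own payoff 27): to a=6 gives 71 − 14.8×6 = -17.8 → no gain ✓; to a=29 gives 116 − 14.8×29 = -313.2 → no gain ✓.
Mid-quality (own payoff 71 − 10.1×6 = 10.4): to a=0 gives 27 → profitable ✗; to a=29 gives 116 − 10.1×29 = -176.9 → no gain ✓.
4 of the 6 constraints hold; not an equilibrium.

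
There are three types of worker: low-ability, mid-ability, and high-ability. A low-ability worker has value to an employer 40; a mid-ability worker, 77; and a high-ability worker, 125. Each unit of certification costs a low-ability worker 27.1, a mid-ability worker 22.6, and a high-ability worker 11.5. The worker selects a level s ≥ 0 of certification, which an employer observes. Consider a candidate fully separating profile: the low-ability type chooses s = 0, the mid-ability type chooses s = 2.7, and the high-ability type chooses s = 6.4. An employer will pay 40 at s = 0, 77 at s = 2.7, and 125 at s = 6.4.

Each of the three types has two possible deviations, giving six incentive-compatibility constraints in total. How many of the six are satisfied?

5

Mid-ability (own payoff 77 − 22.6×2.7 = 15.98): to s=0 gives 40 → profitable ✗; to s=6.4 gives 125 − 22.6×6.4 = -19.64 → no gain ✓.
High-ability (own payoff 125 − 11.5×6.4 = 51.4): to s=0 gives 40 → no gain ✓; to s=2.7 gives 77 − 11.5×2.7 = 45.95 → no gain ✓.
Low-ability (own payoff 40): to s=2.7 gives 77 − 27.1×2.7 = 3.83 → no gain ✓; to s=6.4 gives 125 − 27.1×6.4 = -48.44 → no gain ✓.
5 of the 6 constraints hold; not an equilibrium.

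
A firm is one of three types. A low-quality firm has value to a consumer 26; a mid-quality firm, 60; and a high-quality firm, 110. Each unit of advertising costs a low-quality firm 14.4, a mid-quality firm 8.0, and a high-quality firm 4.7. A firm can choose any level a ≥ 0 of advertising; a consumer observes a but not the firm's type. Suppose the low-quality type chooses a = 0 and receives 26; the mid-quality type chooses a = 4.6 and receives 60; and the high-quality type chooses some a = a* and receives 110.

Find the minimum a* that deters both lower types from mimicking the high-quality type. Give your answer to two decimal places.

Low-quality type (on-path payoff 26) won't mimic when 26 ≥ 110 − 14.4·a*, i.e. a* ≥ 5.83.
Mid-quality type (on-path payoff 60 − 8.0×4.6 = 23.2) won't mimic when 23.2 ≥ 110 − 8.0·a*, i.e. a* ≥ 10.85.
Both must hold, so a* = max(5.83, 10.85) = 10.85. The mid-quality type's constraint binds.

10.85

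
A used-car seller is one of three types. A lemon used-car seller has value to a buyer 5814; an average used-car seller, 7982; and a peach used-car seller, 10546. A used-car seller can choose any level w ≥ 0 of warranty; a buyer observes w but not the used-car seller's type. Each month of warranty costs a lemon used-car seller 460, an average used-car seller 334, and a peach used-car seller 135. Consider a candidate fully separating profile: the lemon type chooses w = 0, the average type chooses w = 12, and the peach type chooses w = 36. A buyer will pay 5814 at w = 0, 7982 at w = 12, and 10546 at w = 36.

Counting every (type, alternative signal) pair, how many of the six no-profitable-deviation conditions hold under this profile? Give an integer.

3

Peach (own payoff 10546 − 135×36 = 5686): to w=0 gives 5814 → profitable ✗; to w=12 gives 7982 − 135×12 = 6362 → profitable ✗.
Average (own payoff 7982 − 334×12 = 3974): to w=0 gives 5814 → profitable ✗; to w=36 gives 10546 − 334×36 = -1478 → no gain ✓.
Lemon (own payoff 5814): to w=12 gives 7982 − 460×12 = 2462 → no gain ✓; to w=36 gives 10546 − 460×36 = -6014 → no gain ✓.
3 of the 6 constraints hold; not an equilibrium.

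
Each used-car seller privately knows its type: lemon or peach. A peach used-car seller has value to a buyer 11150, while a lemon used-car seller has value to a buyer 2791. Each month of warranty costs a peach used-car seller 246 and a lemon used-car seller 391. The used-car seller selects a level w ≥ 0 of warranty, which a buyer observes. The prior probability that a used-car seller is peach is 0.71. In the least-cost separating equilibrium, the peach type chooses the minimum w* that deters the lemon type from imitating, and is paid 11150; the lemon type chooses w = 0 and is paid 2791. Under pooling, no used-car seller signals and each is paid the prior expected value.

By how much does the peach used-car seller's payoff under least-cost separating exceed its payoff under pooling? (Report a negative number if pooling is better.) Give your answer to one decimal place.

-2835.0

Least-cost separating signal: w* solves 2791 = 11150 − 391·w*, so w* = (11150 − 2791)/391 ≈ 21.3785.
Peach type's separating payoff: 11150 − 246 × w* = 11150 − 246 × (11150 − 2791)/391 = 11150 − 2056314/391 ≈ 5890.885.
Pooling payoff: 0.71 × 11150 + 0.29 × 2791 = 8725.89.
Difference: 5890.885 − 8725.89 = -2835.005, i.e. -2835.0 to one decimal place.
The peach type would prefer the pooling outcome.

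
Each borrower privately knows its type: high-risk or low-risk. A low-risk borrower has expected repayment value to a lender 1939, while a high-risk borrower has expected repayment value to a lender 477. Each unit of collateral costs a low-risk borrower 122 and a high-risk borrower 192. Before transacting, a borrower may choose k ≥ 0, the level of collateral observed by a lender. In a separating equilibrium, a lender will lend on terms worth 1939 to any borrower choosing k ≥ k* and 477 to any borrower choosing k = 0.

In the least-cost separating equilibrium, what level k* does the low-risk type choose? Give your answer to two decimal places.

7.61

A high-risk borrower choosing k = 0 receives 477.
Imitating at k* instead would pay 1939 at cost 192·k*, netting 1939 − 192·k*.
Indifference: 477 = 1939 − 192·k*, so k* = (1939 − 477) / 192 ≈ 7.61.
At k* the high-risk type's incentive constraint just binds; the low-risk type strictly prefers k* since its per-unit cost is lower.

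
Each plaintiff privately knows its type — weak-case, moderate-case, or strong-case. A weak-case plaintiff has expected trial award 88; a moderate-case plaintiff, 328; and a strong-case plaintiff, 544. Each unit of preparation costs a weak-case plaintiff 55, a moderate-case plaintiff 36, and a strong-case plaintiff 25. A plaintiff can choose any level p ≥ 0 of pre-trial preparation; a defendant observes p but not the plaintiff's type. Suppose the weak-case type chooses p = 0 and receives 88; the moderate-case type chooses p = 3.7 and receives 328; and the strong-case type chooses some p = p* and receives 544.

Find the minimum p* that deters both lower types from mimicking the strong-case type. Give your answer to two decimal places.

9.70

Weak-case type (on-path payoff 88) won't mimic when 88 ≥ 544 − 55·p*, i.e. p* ≥ 8.29.
Moderate-case type (on-path payoff 328 − 36×3.7 = 194.8) won't mimic when 194.8 ≥ 544 − 36·p*, i.e. p* ≥ 9.70.
Both must hold, so p* = max(8.29, 9.70) = 9.70. The moderate-case type's constraint binds.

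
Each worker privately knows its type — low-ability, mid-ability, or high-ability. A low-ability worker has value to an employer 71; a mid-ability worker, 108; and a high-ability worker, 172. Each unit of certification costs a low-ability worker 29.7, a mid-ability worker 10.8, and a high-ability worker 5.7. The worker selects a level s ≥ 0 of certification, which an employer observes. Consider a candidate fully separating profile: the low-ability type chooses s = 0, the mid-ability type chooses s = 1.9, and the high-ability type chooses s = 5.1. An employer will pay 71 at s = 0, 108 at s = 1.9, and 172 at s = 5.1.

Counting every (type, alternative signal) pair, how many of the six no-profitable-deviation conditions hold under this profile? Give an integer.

Mid-ability (own payoff 108 − 10.8×1.9 = 87.48): to s=0 gives 71 → no gain ✓; to s=5.1 gives 172 − 10.8×5.1 = 116.92 → profitable ✗.
Low-ability (own payoff 71): to s=1.9 gives 108 − 29.7×1.9 = 51.57 → no gain ✓; to s=5.1 gives 172 − 29.7×5.1 = 20.53 → no gain ✓.
High-ability (own payoff 172 − 5.7×5.1 = 142.93): to s=0 gives 71 → no gain ✓; to s=1.9 gives 108 − 5.7×1.9 = 97.17 → no gain ✓.
5 of the 6 constraints hold; not an equilibrium.

5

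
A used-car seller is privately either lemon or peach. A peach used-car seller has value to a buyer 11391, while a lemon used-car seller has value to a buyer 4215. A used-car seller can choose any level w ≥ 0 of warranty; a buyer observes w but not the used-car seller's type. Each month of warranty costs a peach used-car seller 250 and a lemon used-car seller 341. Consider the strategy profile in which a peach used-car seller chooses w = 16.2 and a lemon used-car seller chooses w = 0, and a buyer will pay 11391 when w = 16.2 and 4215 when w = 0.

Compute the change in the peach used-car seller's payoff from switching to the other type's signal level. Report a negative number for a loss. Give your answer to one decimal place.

Playing w = 16.2 the peach used-car seller receives 11391 − 250 × 16.2 = 7341.
Deviating to w = 0 yields 4215 instead.
Gain from deviating: 4215 − 7341 = -3126.0.
The gain is negative, so the peach type's incentive-compatibility constraint is satisfied.

-3126.0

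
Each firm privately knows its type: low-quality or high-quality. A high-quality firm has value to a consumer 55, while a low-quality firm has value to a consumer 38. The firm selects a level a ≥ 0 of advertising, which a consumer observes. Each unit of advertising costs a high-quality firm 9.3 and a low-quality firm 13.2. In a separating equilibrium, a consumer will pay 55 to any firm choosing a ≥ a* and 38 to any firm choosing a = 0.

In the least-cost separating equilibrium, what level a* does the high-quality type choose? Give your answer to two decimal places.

1.29

A low-quality firm choosing a = 0 receives 38.
Imitating at a* instead would pay 55 at cost 13.2·a*, netting 55 − 13.2·a*.
Indifference: 38 = 55 − 13.2·a*, so a* = (55 − 38) / 13.2 ≈ 1.29.
At a* the low-quality type's incentive constraint just binds; the high-quality type strictly prefers a* since its per-unit cost is lower.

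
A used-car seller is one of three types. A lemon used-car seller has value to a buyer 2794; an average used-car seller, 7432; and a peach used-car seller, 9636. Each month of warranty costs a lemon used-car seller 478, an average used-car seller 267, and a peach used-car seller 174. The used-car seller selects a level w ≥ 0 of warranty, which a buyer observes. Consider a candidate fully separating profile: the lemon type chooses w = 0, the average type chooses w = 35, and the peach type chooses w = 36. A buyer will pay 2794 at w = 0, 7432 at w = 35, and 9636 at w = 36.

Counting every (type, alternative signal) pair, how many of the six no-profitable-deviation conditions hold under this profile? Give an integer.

Average (own payoff 7432 − 267×35 = -1913): to w=0 gives 2794 → profitable ✗; to w=36 gives 9636 − 267×36 = 24 → profitable ✗.
Lemon (own payoff 2794): to w=35 gives 7432 − 478×35 = -9298 → no gain ✓; to w=36 gives 9636 − 478×36 = -7572 → no gain ✓.
Peach (own payoff 9636 − 174×36 = 3372): to w=0 gives 2794 → no gain ✓; to w=35 gives 7432 − 174×35 = 1342 → no gain ✓.
4 of the 6 constraints hold; not an equilibrium.

4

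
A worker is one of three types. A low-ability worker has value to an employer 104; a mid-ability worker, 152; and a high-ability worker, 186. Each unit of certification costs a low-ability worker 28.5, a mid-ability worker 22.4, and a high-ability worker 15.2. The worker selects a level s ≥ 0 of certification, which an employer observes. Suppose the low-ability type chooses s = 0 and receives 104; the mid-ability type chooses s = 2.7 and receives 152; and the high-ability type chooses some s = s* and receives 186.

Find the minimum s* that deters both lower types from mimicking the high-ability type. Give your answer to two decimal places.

4.22

Mid-ability type (on-path payoff 152 − 22.4×2.7 = 91.52) won't mimic when 91.52 ≥ 186 − 22.4·s*, i.e. s* ≥ 4.22.
Low-ability type (on-path payoff 104) won't mimic when 104 ≥ 186 − 28.5·s*, i.e. s* ≥ 2.88.
Both must hold, so s* = max(2.88, 4.22) = 4.22. The mid-ability type's constraint binds.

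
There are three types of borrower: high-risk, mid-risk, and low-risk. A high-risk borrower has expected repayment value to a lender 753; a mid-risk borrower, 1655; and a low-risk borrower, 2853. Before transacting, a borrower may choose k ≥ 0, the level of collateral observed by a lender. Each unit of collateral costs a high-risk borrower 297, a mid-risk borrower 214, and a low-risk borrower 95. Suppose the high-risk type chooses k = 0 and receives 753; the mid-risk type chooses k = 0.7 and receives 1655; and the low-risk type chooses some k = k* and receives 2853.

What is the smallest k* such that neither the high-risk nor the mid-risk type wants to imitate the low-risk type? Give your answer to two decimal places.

High-risk type (on-path payoff 753) won't mimic when 753 ≥ 2853 − 297·k*, i.e. k* ≥ 7.07.
Mid-risk type (on-path payoff 1655 − 214×0.7 = 1505.2) won't mimic when 1505.2 ≥ 2853 − 214·k*, i.e. k* ≥ 6.30.
Both must hold, so k* = max(7.07, 6.30) = 7.07. The high-risk type's constraint binds.

7.07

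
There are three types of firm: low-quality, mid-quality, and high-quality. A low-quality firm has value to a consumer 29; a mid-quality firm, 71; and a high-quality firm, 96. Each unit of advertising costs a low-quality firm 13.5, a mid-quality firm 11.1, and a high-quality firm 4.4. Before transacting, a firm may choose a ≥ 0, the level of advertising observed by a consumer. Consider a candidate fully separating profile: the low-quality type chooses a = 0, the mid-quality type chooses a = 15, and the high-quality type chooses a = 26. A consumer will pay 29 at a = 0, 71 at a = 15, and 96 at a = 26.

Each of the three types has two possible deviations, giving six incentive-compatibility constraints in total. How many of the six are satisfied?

3

Mid-quality (own payoff 71 − 11.1×15 = -95.5): to a=0 gives 29 → profitable ✗; to a=26 gives 96 − 11.1×26 = -192.6 → no gain ✓.
High-quality (own payoff 96 − 4.4×26 = -18.4): to a=0 gives 29 → profitable ✗; to a=15 gives 71 − 4.4×15 = 5 → profitable ✗.
Low-quality (own payoff 29): to a=15 gives 71 − 13.5×15 = -131.5 → no gain ✓; to a=26 gives 96 − 13.5×26 = -255 → no gain ✓.
3 of the 6 constraints hold; not an equilibrium.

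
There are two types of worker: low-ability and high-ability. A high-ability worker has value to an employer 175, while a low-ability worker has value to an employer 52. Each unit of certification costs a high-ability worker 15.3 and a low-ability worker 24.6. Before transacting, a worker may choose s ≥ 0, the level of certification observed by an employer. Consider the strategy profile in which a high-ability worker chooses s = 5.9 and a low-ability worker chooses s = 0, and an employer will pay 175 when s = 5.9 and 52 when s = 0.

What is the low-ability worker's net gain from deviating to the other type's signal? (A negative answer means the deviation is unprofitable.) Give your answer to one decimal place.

-22.1

Playing s = 0 the low-ability worker receives 52.
Deviating to s = 5.9 brings payment 175 at cost 24.6 × 5.9 = 145.14, netting 29.86.
Gain from deviating: 29.86 − 52 = -22.14, i.e. -22.1 to one decimal place.
The gain is negative, so the low-ability type's incentive-compatibility constraint is satisfied.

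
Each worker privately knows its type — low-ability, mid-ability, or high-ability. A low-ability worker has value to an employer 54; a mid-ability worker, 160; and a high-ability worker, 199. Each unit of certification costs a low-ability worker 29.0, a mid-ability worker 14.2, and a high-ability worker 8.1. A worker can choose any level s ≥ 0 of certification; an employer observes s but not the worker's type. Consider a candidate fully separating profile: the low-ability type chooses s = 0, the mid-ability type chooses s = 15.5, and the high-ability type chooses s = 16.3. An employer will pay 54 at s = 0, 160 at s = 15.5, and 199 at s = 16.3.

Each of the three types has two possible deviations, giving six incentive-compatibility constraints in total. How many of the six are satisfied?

4

Mid-ability (own payoff 160 − 14.2×15.5 = -60.1): to s=0 gives 54 → profitable ✗; to s=16.3 gives 199 − 14.2×16.3 = -32.46 → profitable ✗.
High-ability (own payoff 199 − 8.1×16.3 = 66.97): to s=0 gives 54 → no gain ✓; to s=15.5 gives 160 − 8.1×15.5 = 34.45 → no gain ✓.
Low-ability (own payoff 54): to s=15.5 gives 160 − 29.0×15.5 = -289.5 → no gain ✓; to s=16.3 gives 199 − 29.0×16.3 = -273.7 → no gain ✓.
4 of the 6 constraints hold; not an equilibrium.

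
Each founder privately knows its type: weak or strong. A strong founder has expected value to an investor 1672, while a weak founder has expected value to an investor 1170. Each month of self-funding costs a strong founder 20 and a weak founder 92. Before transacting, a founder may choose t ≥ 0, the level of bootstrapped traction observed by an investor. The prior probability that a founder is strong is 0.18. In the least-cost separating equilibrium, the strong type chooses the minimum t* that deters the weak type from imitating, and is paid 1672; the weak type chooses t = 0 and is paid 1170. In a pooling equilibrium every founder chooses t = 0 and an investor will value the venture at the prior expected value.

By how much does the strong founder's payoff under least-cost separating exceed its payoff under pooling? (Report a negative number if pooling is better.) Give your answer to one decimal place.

Least-cost separating signal: t* solves 1170 = 1672 − 92·t*, so t* = (1672 − 1170)/92 ≈ 5.4565.
Strong type's separating payoff: 1672 − 20 × t* = 1672 − 20 × (1672 − 1170)/92 = 1672 − 10040/92 ≈ 1562.870.
Pooling payoff: 0.18 × 1672 + 0.82 × 1170 = 1260.36.
Difference: 1562.870 − 1260.36 = 302.51, i.e. 302.5 to one decimal place.
The strong type prefers to separate.

302.5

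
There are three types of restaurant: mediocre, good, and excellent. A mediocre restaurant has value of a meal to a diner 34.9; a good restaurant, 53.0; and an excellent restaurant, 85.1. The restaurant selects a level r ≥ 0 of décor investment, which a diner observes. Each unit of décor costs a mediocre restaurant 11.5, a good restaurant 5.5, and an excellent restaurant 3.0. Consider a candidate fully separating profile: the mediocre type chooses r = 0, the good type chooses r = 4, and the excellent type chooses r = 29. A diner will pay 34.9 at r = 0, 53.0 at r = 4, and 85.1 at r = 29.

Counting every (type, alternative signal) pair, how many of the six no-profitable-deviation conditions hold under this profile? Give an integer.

Excellent (own payoff 85.1 − 3.0×29 = -1.9): to r=0 gives 34.9 → profitable ✗; to r=4 gives 53.0 − 3.0×4 = 41 → profitable ✗.
Mediocre (own payoff 34.9): to r=4 gives 53.0 − 11.5×4 = 7 → no gain ✓; to r=29 gives 85.1 − 11.5×29 = -248.4 → no gain ✓.
Good (own payoff 53.0 − 5.5×4 = 31): to r=0 gives 34.9 → profitable ✗; to r=29 gives 85.1 − 5.5×29 = -74.4 → no gain ✓.
3 of the 6 constraints hold; not an equilibrium.

3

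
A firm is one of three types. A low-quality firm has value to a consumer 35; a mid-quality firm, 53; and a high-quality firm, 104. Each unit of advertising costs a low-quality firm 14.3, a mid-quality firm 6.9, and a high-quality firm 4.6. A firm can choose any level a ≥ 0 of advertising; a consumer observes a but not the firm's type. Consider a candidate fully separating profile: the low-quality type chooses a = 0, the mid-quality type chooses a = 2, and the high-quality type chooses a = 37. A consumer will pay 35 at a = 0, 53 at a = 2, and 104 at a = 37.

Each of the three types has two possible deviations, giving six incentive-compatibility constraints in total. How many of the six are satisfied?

Low-quality (own payoff 35): to a=2 gives 53 − 14.3×2 = 24.4 → no gain ✓; to a=37 gives 104 − 14.3×37 = -425.1 → no gain ✓.
High-quality (own payoff 104 − 4.6×37 = -66.2): to a=0 gives 35 → profitable ✗; to a=2 gives 53 − 4.6×2 = 43.8 → profitable ✗.
Mid-quality (own payoff 53 − 6.9×2 = 39.2): to a=0 gives 35 → no gain ✓; to a=37 gives 104 − 6.9×37 = -151.3 → no gain ✓.
4 of the 6 constraints hold; not an equilibrium.

4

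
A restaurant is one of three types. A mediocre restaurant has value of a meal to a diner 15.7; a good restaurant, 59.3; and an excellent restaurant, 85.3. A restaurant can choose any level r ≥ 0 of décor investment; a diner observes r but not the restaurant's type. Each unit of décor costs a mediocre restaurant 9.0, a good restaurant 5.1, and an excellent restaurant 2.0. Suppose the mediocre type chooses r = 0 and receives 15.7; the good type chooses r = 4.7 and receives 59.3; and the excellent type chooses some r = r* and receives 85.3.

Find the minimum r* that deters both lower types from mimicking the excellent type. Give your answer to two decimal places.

9.80

Mediocre type (on-path payoff 15.7) won't mimic when 15.7 ≥ 85.3 − 9.0·r*, i.e. r* ≥ 7.73.
Good type (on-path payoff 59.3 − 5.1×4.7 = 35.33) won't mimic when 35.33 ≥ 85.3 − 5.1·r*, i.e. r* ≥ 9.80.
Both must hold, so r* = max(7.73, 9.80) = 9.80. The good type's constraint binds.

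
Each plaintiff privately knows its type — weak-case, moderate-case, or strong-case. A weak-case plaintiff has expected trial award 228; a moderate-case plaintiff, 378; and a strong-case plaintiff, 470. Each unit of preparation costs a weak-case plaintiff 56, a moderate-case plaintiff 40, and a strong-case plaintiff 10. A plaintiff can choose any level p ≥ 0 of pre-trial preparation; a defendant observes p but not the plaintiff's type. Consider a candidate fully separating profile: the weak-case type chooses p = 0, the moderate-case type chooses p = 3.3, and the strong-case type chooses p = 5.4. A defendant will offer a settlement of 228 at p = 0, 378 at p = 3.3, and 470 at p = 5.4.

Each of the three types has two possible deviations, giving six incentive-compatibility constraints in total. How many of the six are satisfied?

Strong-case (own payoff 470 − 10×5.4 = 416): to p=0 gives 228 → no gain ✓; to p=3.3 gives 378 − 10×3.3 = 345 → no gain ✓.
Weak-case (own payoff 228): to p=3.3 gives 378 − 56×3.3 = 193.2 → no gain ✓; to p=5.4 gives 470 − 56×5.4 = 167.6 → no gain ✓.
Moderate-case (own payoff 378 − 40×3.3 = 246): to p=0 gives 228 → no gain ✓; to p=5.4 gives 470 − 40×5.4 = 254 → profitable ✗.
5 of the 6 constraints hold; not an equilibrium.

5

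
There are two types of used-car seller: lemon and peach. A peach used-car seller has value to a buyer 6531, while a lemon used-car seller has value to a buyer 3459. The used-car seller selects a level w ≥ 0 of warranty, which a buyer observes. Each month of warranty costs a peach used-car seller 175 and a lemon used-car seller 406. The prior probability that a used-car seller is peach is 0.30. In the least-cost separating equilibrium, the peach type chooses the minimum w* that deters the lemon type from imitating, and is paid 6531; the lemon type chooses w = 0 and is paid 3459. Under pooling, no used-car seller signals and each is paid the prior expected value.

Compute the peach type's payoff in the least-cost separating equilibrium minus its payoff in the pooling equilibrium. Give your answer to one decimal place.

Least-cost separating signal: w* solves 3459 = 6531 − 406·w*, so w* = (6531 − 3459)/406 ≈ 7.5665.
Peach type's separating payoff: 6531 − 175 × w* = 6531 − 175 × (6531 − 3459)/406 = 6531 − 537600/406 ≈ 5206.862.
Pooling payoff: 0.30 × 6531 + 0.70 × 3459 = 4380.6.
Difference: 5206.862 − 4380.6 = 826.262, i.e. 826.3 to one decimal place.
The peach type prefers to separate.

826.3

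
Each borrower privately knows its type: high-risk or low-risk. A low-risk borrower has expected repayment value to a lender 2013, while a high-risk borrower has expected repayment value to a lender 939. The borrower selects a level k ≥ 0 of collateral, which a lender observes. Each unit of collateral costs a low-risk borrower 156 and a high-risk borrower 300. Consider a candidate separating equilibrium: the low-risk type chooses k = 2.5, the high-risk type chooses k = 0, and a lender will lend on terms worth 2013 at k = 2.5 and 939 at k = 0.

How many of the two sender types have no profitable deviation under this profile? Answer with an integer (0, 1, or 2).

1

High-risk type: stay at 0 → 939; mimic → 2013 − 300 × 2.5 = 1263. IC fails (939 < 1263).
Low-risk type: signal → 2013 − 156 × 2.5 = 1623; deviate to 0 → 939. IC holds (1623 ≥ 939).
1 of 2 constraints hold, so this profile is not an equilibrium.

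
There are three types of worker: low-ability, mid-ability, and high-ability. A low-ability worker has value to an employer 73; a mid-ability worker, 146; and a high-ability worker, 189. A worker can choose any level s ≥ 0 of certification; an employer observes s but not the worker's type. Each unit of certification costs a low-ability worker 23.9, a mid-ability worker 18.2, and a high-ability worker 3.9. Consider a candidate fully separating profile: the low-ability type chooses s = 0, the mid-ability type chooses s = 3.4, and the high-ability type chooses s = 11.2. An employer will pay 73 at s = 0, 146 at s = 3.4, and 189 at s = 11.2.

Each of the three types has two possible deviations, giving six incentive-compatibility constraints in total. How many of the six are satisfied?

Low-ability (own payoff 73): to s=3.4 gives 146 − 23.9×3.4 = 64.74 → no gain ✓; to s=11.2 gives 189 − 23.9×11.2 = -78.68 → no gain ✓.
High-ability (own payoff 189 − 3.9×11.2 = 145.32): to s=0 gives 73 → no gain ✓; to s=3.4 gives 146 − 3.9×3.4 = 132.74 → no gain ✓.
Mid-ability (own payoff 146 − 18.2×3.4 = 84.12): to s=0 gives 73 → no gain ✓; to s=11.2 gives 189 − 18.2×11.2 = -14.84 → no gain ✓.
6 of the 6 constraints hold; this profile is a separating equilibrium.

6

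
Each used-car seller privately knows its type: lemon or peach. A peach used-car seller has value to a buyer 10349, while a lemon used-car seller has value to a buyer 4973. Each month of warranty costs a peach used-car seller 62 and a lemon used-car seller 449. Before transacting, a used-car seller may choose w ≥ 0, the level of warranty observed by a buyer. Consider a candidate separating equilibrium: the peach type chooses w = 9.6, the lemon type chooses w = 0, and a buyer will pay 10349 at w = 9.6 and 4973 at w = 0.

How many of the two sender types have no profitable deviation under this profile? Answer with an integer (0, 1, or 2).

Peach type: signal → 10349 − 62 × 9.6 = 9753.8; deviate to 0 → 4973. IC holds (9753.8 ≥ 4973).
Lemon type: stay at 0 → 4973; mimic → 10349 − 449 × 9.6 = 6038.6. IC fails (4973 < 6038.6).
1 of 2 constraints hold, so this profile is not an equilibrium.

1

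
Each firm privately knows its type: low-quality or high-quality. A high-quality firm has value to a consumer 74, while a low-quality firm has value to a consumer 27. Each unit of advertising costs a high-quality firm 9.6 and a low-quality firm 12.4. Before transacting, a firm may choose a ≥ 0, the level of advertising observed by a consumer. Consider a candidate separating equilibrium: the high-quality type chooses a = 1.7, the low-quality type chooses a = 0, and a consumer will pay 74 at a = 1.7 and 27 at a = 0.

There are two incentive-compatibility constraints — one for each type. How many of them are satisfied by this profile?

1

Low-quality type: stay at 0 → 27; mimic → 74 − 12.4 × 1.7 = 52.92. IC fails (27 < 52.92).
High-quality type: signal → 74 − 9.6 × 1.7 = 57.68; deviate to 0 → 27. IC holds (57.68 ≥ 27).
1 of 2 constraints hold, so this profile is not an equilibrium.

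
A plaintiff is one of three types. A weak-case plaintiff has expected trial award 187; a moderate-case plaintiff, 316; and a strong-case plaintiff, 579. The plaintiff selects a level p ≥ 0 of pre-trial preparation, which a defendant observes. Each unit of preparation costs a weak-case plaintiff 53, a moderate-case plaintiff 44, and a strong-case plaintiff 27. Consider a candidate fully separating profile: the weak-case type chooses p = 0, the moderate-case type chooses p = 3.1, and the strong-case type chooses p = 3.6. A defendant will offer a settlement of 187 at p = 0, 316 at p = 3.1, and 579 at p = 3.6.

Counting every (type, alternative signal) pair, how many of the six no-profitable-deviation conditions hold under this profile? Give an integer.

3

Weak-case (own payoff 187): to p=3.1 gives 316 − 53×3.1 = 151.7 → no gain ✓; to p=3.6 gives 579 − 53×3.6 = 388.2 → profitable ✗.
Strong-case (own payoff 579 − 27×3.6 = 481.8): to p=0 gives 187 → no gain ✓; to p=3.1 gives 316 − 27×3.1 = 232.3 → no gain ✓.
Moderate-case (own payoff 316 − 44×3.1 = 179.6): to p=0 gives 187 → profitable ✗; to p=3.6 gives 579 − 44×3.6 = 420.6 → profitable ✗.
3 of the 6 constraints hold; not an equilibrium.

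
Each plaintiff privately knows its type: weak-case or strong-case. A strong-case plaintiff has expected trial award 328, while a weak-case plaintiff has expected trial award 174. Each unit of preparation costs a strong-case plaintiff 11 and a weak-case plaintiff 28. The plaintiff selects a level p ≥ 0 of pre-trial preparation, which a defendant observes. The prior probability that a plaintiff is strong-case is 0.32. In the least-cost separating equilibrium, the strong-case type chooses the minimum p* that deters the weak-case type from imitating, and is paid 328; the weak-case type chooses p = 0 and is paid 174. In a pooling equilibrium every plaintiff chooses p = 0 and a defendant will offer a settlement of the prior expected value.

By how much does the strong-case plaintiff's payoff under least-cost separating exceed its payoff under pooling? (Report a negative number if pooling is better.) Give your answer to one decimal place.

Least-cost separating signal: p* solves 174 = 328 − 28·p*, so p* = (328 − 174)/28 = 5.5.
Strong-case type's separating payoff: 328 − 11 × p* = 328 − 11 × (328 − 174)/28 = 328 − 1694/28 = 267.5.
Pooling payoff: 0.32 × 328 + 0.68 × 174 = 223.28.
Difference: 267.5 − 223.28 = 44.22, i.e. 44.2 to one decimal place.
The strong-case type prefers to separate.

44.2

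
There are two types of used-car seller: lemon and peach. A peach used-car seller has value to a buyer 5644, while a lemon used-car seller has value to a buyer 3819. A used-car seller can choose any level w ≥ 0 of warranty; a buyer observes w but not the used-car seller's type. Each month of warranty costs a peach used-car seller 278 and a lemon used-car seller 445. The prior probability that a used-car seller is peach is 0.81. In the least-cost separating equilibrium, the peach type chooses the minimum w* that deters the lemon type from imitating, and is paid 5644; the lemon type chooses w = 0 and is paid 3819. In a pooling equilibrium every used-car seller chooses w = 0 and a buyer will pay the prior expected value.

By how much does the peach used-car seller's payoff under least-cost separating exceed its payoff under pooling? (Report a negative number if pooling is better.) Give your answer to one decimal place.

Least-cost separating signal: w* solves 3819 = 5644 − 445·w*, so w* = (5644 − 3819)/445 ≈ 4.1011.
Peach type's separating payoff: 5644 − 278 × w* = 5644 − 278 × (5644 − 3819)/445 = 5644 − 507350/445 ≈ 4503.888.
Pooling payoff: 0.81 × 5644 + 0.19 × 3819 = 5297.25.
Difference: 4503.888 − 5297.25 = -793.362, i.e. -793.4 to one decimal place.
The peach type would prefer the pooling outcome.

-793.4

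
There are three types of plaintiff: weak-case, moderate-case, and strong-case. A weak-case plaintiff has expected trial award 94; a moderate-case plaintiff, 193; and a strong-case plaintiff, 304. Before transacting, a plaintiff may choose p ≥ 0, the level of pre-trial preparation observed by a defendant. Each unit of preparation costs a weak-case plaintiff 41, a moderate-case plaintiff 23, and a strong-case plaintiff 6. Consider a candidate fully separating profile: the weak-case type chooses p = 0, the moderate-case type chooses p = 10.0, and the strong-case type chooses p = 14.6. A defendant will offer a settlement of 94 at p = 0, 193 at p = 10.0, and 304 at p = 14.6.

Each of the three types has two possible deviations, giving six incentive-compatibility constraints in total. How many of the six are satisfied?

Weak-case (own payoff 94): to p=10.0 gives 193 − 41×10.0 = -217 → no gain ✓; to p=14.6 gives 304 − 41×14.6 = -294.6 → no gain ✓.
Moderate-case (own payoff 193 − 23×10.0 = -37): to p=0 gives 94 → profitable ✗; to p=14.6 gives 304 − 23×14.6 = -31.8 → profitable ✗.
Strong-case (own payoff 304 − 6×14.6 = 216.4): to p=0 gives 94 → no gain ✓; to p=10.0 gives 193 − 6×10.0 = 133 → no gain ✓.
4 of the 6 constraints hold; not an equilibrium.

4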